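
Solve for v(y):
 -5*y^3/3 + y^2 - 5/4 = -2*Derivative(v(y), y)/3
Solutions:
 v(y) = C1 + 5*y^4/8 - y^3/2 + 15*y/8


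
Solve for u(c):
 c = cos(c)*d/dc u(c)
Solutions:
 u(c) = C1 + Integral(c/cos(c), c)


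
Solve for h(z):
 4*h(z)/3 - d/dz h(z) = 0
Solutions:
 h(z) = C1*exp(4*z/3)


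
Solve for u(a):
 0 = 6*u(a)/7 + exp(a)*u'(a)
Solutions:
 u(a) = C1*exp(6*exp(-a)/7)


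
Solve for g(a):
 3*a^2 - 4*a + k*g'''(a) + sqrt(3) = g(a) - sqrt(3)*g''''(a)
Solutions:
 g(a) = C1*exp(a*(-sqrt(3)*k - sqrt(3)*sqrt(k^2 + 2*2^(2/3)*3^(1/6)*(-3*k^2 + sqrt(9*k^4 + 256*sqrt(3)))^(1/3) - 16*6^(1/3)/(-3*k^2 + sqrt(9*k^4 + 256*sqrt(3)))^(1/3)) + sqrt(6)*sqrt(k^3/sqrt(k^2 + 2*2^(2/3)*3^(1/6)*(-3*k^2 + sqrt(9*k^4 + 256*sqrt(3)))^(1/3) - 16*6^(1/3)/(-3*k^2 + sqrt(9*k^4 + 256*sqrt(3)))^(1/3)) + k^2 - 2^(2/3)*3^(1/6)*(-3*k^2 + sqrt(9*k^4 + 256*sqrt(3)))^(1/3) + 8*6^(1/3)/(-3*k^2 + sqrt(9*k^4 + 256*sqrt(3)))^(1/3)))/12) + C2*exp(a*(-sqrt(3)*k + sqrt(3)*sqrt(k^2 + 2*2^(2/3)*3^(1/6)*(-3*k^2 + sqrt(9*k^4 + 256*sqrt(3)))^(1/3) - 16*6^(1/3)/(-3*k^2 + sqrt(9*k^4 + 256*sqrt(3)))^(1/3)) - sqrt(6)*sqrt(-k^3/sqrt(k^2 + 2*2^(2/3)*3^(1/6)*(-3*k^2 + sqrt(9*k^4 + 256*sqrt(3)))^(1/3) - 16*6^(1/3)/(-3*k^2 + sqrt(9*k^4 + 256*sqrt(3)))^(1/3)) + k^2 - 2^(2/3)*3^(1/6)*(-3*k^2 + sqrt(9*k^4 + 256*sqrt(3)))^(1/3) + 8*6^(1/3)/(-3*k^2 + sqrt(9*k^4 + 256*sqrt(3)))^(1/3)))/12) + C3*exp(a*(-sqrt(3)*k + sqrt(3)*sqrt(k^2 + 2*2^(2/3)*3^(1/6)*(-3*k^2 + sqrt(9*k^4 + 256*sqrt(3)))^(1/3) - 16*6^(1/3)/(-3*k^2 + sqrt(9*k^4 + 256*sqrt(3)))^(1/3)) + sqrt(6)*sqrt(-k^3/sqrt(k^2 + 2*2^(2/3)*3^(1/6)*(-3*k^2 + sqrt(9*k^4 + 256*sqrt(3)))^(1/3) - 16*6^(1/3)/(-3*k^2 + sqrt(9*k^4 + 256*sqrt(3)))^(1/3)) + k^2 - 2^(2/3)*3^(1/6)*(-3*k^2 + sqrt(9*k^4 + 256*sqrt(3)))^(1/3) + 8*6^(1/3)/(-3*k^2 + sqrt(9*k^4 + 256*sqrt(3)))^(1/3)))/12) + C4*exp(-a*(sqrt(3)*k + sqrt(3)*sqrt(k^2 + 2*2^(2/3)*3^(1/6)*(-3*k^2 + sqrt(9*k^4 + 256*sqrt(3)))^(1/3) - 16*6^(1/3)/(-3*k^2 + sqrt(9*k^4 + 256*sqrt(3)))^(1/3)) + sqrt(6)*sqrt(k^3/sqrt(k^2 + 2*2^(2/3)*3^(1/6)*(-3*k^2 + sqrt(9*k^4 + 256*sqrt(3)))^(1/3) - 16*6^(1/3)/(-3*k^2 + sqrt(9*k^4 + 256*sqrt(3)))^(1/3)) + k^2 - 2^(2/3)*3^(1/6)*(-3*k^2 + sqrt(9*k^4 + 256*sqrt(3)))^(1/3) + 8*6^(1/3)/(-3*k^2 + sqrt(9*k^4 + 256*sqrt(3)))^(1/3)))/12) + 3*a^2 - 4*a + sqrt(3)


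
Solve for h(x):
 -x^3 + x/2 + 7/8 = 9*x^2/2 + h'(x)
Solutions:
 h(x) = C1 - x^4/4 - 3*x^3/2 + x^2/4 + 7*x/8


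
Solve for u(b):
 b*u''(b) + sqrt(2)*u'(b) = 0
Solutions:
 u(b) = C1 + C2*b^(1 - sqrt(2))


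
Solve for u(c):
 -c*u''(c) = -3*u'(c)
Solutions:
 u(c) = C1 + C2*c^4


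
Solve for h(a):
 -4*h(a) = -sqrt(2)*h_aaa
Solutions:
 h(a) = C3*exp(sqrt(2)*a) + (C1*sin(sqrt(6)*a/2) + C2*cos(sqrt(6)*a/2))*exp(-sqrt(2)*a/2)


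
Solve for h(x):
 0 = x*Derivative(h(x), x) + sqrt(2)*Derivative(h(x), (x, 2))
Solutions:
 h(x) = C1 + C2*erf(2^(1/4)*x/2)


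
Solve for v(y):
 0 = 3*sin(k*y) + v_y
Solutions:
 v(y) = C1 + 3*cos(k*y)/k


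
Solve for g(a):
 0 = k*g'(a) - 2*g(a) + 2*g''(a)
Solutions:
 g(a) = C1*exp(a*(-k + sqrt(k^2 + 16))/4) + C2*exp(-a*(k + sqrt(k^2 + 16))/4)


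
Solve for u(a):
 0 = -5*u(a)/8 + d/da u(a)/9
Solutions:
 u(a) = C1*exp(45*a/8)


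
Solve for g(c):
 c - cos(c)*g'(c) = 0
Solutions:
 g(c) = C1 + Integral(c/cos(c), c)


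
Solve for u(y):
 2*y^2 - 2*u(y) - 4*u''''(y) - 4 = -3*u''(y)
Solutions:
 u(y) = y^2 + (C1*sin(2^(3/4)*y*sin(atan(sqrt(23)/3)/2)/2) + C2*cos(2^(3/4)*y*sin(atan(sqrt(23)/3)/2)/2))*exp(-2^(3/4)*y*cos(atan(sqrt(23)/3)/2)/2) + (C3*sin(2^(3/4)*y*sin(atan(sqrt(23)/3)/2)/2) + C4*cos(2^(3/4)*y*sin(atan(sqrt(23)/3)/2)/2))*exp(2^(3/4)*y*cos(atan(sqrt(23)/3)/2)/2) + 1


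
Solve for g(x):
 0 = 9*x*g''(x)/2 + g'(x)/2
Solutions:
 g(x) = C1 + C2*x^(8/9)


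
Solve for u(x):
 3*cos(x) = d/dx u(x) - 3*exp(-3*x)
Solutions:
 u(x) = C1 + 3*sin(x) - exp(-3*x)


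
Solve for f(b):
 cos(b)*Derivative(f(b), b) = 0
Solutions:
 f(b) = C1


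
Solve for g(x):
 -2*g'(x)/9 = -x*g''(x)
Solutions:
 g(x) = C1 + C2*x^(11/9)


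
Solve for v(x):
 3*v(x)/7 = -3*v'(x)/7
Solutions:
 v(x) = C1*exp(-x)


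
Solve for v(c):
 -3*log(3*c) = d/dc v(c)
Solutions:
 v(c) = C1 - 3*c*log(c) - c*log(27) + 3*c


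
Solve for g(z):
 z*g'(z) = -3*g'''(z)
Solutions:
 g(z) = C1 + Integral(C2*airyai(-3^(2/3)*z/3) + C3*airybi(-3^(2/3)*z/3), z)


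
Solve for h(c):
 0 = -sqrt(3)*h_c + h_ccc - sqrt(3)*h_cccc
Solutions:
 h(c) = C1 + C2*exp(c*(2*18^(1/3)/(-2*sqrt(3) + sqrt(-12 + (243 - 2*sqrt(3))^2) + 243)^(1/3) + 4*sqrt(3) + 12^(1/3)*(-2*sqrt(3) + sqrt(-12 + (243 - 2*sqrt(3))^2) + 243)^(1/3))/36)*sin(2^(1/3)*3^(1/6)*c*(-2^(1/3)*3^(2/3)*(-2*sqrt(3) + 9*sqrt(-4/27 + (27 - 2*sqrt(3)/9)^2) + 243)^(1/3) + 6/(-2*sqrt(3) + 9*sqrt(-4/27 + (27 - 2*sqrt(3)/9)^2) + 243)^(1/3))/36) + C3*exp(c*(2*18^(1/3)/(-2*sqrt(3) + sqrt(-12 + (243 - 2*sqrt(3))^2) + 243)^(1/3) + 4*sqrt(3) + 12^(1/3)*(-2*sqrt(3) + sqrt(-12 + (243 - 2*sqrt(3))^2) + 243)^(1/3))/36)*cos(2^(1/3)*3^(1/6)*c*(-2^(1/3)*3^(2/3)*(-2*sqrt(3) + 9*sqrt(-4/27 + (27 - 2*sqrt(3)/9)^2) + 243)^(1/3) + 6/(-2*sqrt(3) + 9*sqrt(-4/27 + (27 - 2*sqrt(3)/9)^2) + 243)^(1/3))/36) + C4*exp(c*(-12^(1/3)*(-2*sqrt(3) + sqrt(-12 + (243 - 2*sqrt(3))^2) + 243)^(1/3) - 2*18^(1/3)/(-2*sqrt(3) + sqrt(-12 + (243 - 2*sqrt(3))^2) + 243)^(1/3) + 2*sqrt(3))/18)


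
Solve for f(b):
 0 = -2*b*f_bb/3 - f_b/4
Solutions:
 f(b) = C1 + C2*b^(5/8)


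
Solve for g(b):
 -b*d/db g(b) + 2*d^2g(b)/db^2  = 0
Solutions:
 g(b) = C1 + C2*erfi(b/2)


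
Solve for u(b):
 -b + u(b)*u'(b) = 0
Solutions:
 u(b) = -sqrt(C1 + b^2)
 u(b) = sqrt(C1 + b^2)


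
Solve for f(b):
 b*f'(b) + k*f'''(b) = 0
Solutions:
 f(b) = C1 + Integral(C2*airyai(b*(-1/k)^(1/3)) + C3*airybi(b*(-1/k)^(1/3)), b)


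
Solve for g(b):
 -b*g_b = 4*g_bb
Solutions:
 g(b) = C1 + C2*erf(sqrt(2)*b/4)


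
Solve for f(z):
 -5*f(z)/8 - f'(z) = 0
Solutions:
 f(z) = C1*exp(-5*z/8)


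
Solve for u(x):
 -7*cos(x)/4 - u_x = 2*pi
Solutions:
 u(x) = C1 - 2*pi*x - 7*sin(x)/4


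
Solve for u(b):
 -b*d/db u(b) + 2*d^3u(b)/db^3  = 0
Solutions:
 u(b) = C1 + Integral(C2*airyai(2^(2/3)*b/2) + C3*airybi(2^(2/3)*b/2), b)


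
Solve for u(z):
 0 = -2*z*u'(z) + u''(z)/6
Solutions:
 u(z) = C1 + C2*erfi(sqrt(6)*z)


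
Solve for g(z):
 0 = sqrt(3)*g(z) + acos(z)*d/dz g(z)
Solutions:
 g(z) = C1*exp(-sqrt(3)*Integral(1/acos(z), z))


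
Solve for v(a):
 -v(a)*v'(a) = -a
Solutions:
 v(a) = -sqrt(C1 + a^2)
 v(a) = sqrt(C1 + a^2)


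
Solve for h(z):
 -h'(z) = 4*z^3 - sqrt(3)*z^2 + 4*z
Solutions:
 h(z) = C1 - z^4 + sqrt(3)*z^3/3 - 2*z^2


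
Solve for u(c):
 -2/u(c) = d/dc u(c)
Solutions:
 u(c) = -sqrt(C1 - 4*c)
 u(c) = sqrt(C1 - 4*c)


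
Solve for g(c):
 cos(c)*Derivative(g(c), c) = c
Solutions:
 g(c) = C1 + Integral(c/cos(c), c)


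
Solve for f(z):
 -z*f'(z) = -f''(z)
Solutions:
 f(z) = C1 + C2*erfi(sqrt(2)*z/2)


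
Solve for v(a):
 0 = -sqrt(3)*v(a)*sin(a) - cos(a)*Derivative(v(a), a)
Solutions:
 v(a) = C1*cos(a)^(sqrt(3))


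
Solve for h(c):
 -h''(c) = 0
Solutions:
 h(c) = C1 + C2*c


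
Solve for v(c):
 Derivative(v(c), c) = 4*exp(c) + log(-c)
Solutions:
 v(c) = C1 + c*log(-c) - c + 4*exp(c)


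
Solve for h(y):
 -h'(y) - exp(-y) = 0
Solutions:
 h(y) = C1 + exp(-y)


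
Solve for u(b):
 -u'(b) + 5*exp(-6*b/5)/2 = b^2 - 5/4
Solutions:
 u(b) = C1 - b^3/3 + 5*b/4 - 25*exp(-6*b/5)/12


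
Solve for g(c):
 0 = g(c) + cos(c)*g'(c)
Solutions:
 g(c) = C1*sqrt(sin(c) - 1)/sqrt(sin(c) + 1)


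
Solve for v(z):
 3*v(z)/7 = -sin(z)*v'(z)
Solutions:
 v(z) = C1*(cos(z) + 1)^(3/14)/(cos(z) - 1)^(3/14)


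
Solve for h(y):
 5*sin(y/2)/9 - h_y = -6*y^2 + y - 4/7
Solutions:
 h(y) = C1 + 2*y^3 - y^2/2 + 4*y/7 - 10*cos(y/2)/9


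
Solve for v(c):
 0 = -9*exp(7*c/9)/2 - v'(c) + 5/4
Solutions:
 v(c) = C1 + 5*c/4 - 81*exp(7*c/9)/14


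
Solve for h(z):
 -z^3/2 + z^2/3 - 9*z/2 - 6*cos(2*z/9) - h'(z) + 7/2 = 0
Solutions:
 h(z) = C1 - z^4/8 + z^3/9 - 9*z^2/4 + 7*z/2 - 27*sin(2*z/9)


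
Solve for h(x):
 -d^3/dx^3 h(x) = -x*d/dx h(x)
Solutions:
 h(x) = C1 + Integral(C2*airyai(x) + C3*airybi(x), x)


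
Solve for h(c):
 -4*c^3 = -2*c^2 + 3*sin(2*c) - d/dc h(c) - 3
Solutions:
 h(c) = C1 + c^4 - 2*c^3/3 - 3*c - 3*cos(2*c)/2


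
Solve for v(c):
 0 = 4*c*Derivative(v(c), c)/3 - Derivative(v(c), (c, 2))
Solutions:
 v(c) = C1 + C2*erfi(sqrt(6)*c/3)


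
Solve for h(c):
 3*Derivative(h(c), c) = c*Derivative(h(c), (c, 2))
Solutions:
 h(c) = C1 + C2*c^4


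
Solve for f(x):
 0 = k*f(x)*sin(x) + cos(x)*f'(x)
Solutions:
 f(x) = C1*exp(k*log(cos(x)))


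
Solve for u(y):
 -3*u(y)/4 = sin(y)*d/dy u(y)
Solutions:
 u(y) = C1*(cos(y) + 1)^(3/8)/(cos(y) - 1)^(3/8)


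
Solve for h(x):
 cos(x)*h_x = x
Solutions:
 h(x) = C1 + Integral(x/cos(x), x)


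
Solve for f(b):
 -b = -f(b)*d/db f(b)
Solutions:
 f(b) = -sqrt(C1 + b^2)
 f(b) = sqrt(C1 + b^2)


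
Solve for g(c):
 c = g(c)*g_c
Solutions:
 g(c) = -sqrt(C1 + c^2)
 g(c) = sqrt(C1 + c^2)


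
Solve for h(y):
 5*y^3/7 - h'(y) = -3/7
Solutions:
 h(y) = C1 + 5*y^4/28 + 3*y/7


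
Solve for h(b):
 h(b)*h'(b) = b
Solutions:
 h(b) = -sqrt(C1 + b^2)
 h(b) = sqrt(C1 + b^2)


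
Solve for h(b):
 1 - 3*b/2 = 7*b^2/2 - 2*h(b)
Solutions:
 h(b) = 7*b^2/4 + 3*b/4 - 1/2


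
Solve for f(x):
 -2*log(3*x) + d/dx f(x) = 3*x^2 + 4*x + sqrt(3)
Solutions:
 f(x) = C1 + x^3 + 2*x^2 + 2*x*log(x) - 2*x + sqrt(3)*x + x*log(9)


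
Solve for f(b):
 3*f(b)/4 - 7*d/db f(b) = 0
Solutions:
 f(b) = C1*exp(3*b/28)


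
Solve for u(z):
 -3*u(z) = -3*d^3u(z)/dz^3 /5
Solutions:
 u(z) = C3*exp(5^(1/3)*z) + (C1*sin(sqrt(3)*5^(1/3)*z/2) + C2*cos(sqrt(3)*5^(1/3)*z/2))*exp(-5^(1/3)*z/2)


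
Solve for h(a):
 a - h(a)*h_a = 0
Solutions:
 h(a) = -sqrt(C1 + a^2)
 h(a) = sqrt(C1 + a^2)


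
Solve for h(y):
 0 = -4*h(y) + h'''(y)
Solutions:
 h(y) = C3*exp(2^(2/3)*y) + (C1*sin(2^(2/3)*sqrt(3)*y/2) + C2*cos(2^(2/3)*sqrt(3)*y/2))*exp(-2^(2/3)*y/2)


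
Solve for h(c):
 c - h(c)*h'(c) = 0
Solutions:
 h(c) = -sqrt(C1 + c^2)
 h(c) = sqrt(C1 + c^2)


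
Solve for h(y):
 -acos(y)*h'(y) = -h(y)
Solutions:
 h(y) = C1*exp(Integral(1/acos(y), y))


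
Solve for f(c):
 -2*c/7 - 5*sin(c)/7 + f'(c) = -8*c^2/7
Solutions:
 f(c) = C1 - 8*c^3/21 + c^2/7 - 5*cos(c)/7


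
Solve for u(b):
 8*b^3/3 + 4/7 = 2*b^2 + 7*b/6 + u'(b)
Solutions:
 u(b) = C1 + 2*b^4/3 - 2*b^3/3 - 7*b^2/12 + 4*b/7


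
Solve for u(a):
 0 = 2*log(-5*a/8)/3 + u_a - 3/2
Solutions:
 u(a) = C1 - 2*a*log(-a)/3 + a*(-2*log(5)/3 + 2*log(2) + 13/6)


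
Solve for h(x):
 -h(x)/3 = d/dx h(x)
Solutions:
 h(x) = C1*exp(-x/3)


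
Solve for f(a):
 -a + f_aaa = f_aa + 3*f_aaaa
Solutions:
 f(a) = C1 + C2*a - a^3/6 - a^2/2 + (C3*sin(sqrt(11)*a/6) + C4*cos(sqrt(11)*a/6))*exp(a/6)


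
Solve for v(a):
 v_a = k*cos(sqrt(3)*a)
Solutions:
 v(a) = C1 + sqrt(3)*k*sin(sqrt(3)*a)/3


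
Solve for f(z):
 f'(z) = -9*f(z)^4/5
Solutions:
 f(z) = 5^(1/3)*(1/(C1 + 27*z))^(1/3)
 f(z) = 5^(1/3)*(-3^(2/3) - 3*3^(1/6)*I)*(1/(C1 + 9*z))^(1/3)/6
 f(z) = 5^(1/3)*(-3^(2/3) + 3*3^(1/6)*I)*(1/(C1 + 9*z))^(1/3)/6


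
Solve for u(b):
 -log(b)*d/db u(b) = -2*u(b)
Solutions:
 u(b) = C1*exp(2*li(b))


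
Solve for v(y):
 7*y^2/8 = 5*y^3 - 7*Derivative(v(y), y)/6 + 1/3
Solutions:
 v(y) = C1 + 15*y^4/14 - y^3/4 + 2*y/7


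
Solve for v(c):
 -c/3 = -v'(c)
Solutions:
 v(c) = C1 + c^2/6


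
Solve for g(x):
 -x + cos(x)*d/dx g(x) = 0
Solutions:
 g(x) = C1 + Integral(x/cos(x), x)


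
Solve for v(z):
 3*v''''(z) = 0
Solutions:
 v(z) = C1 + C2*z + C3*z^2 + C4*z^3


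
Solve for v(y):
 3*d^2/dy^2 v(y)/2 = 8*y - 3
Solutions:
 v(y) = C1 + C2*y + 8*y^3/9 - y^2


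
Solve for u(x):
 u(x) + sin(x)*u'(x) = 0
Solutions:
 u(x) = C1*sqrt(cos(x) + 1)/sqrt(cos(x) - 1)


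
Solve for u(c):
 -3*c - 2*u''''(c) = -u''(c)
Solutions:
 u(c) = C1 + C2*c + C3*exp(-sqrt(2)*c/2) + C4*exp(sqrt(2)*c/2) + c^3/2


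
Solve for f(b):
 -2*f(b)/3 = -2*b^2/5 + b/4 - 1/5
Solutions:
 f(b) = 3*b^2/5 - 3*b/8 + 3/10


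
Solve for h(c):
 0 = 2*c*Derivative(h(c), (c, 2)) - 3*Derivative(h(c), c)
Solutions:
 h(c) = C1 + C2*c^(5/2)


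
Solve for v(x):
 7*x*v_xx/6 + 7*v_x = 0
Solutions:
 v(x) = C1 + C2/x^5


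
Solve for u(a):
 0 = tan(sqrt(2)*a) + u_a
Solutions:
 u(a) = C1 + sqrt(2)*log(cos(sqrt(2)*a))/2


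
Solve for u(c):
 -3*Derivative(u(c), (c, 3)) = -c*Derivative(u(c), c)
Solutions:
 u(c) = C1 + Integral(C2*airyai(3^(2/3)*c/3) + C3*airybi(3^(2/3)*c/3), c)


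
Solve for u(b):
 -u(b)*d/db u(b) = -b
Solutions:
 u(b) = -sqrt(C1 + b^2)
 u(b) = sqrt(C1 + b^2)


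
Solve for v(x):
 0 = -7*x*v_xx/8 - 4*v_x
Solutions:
 v(x) = C1 + C2/x^(25/7)


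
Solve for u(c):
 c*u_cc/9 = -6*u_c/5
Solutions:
 u(c) = C1 + C2/c^(49/5)


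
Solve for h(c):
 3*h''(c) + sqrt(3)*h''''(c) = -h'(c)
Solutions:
 h(c) = C1 + C2*exp(c*(-2*2^(1/3)*3^(5/6)/(sqrt(3) + sqrt(3 + 4*sqrt(3)))^(1/3) + 6^(2/3)*(sqrt(3) + sqrt(3 + 4*sqrt(3)))^(1/3))/12)*sin(c*(2*6^(1/3)/(sqrt(3) + sqrt(3 + 4*sqrt(3)))^(1/3) + 2^(2/3)*3^(1/6)*(sqrt(3) + sqrt(3 + 4*sqrt(3)))^(1/3))/4) + C3*exp(c*(-2*2^(1/3)*3^(5/6)/(sqrt(3) + sqrt(3 + 4*sqrt(3)))^(1/3) + 6^(2/3)*(sqrt(3) + sqrt(3 + 4*sqrt(3)))^(1/3))/12)*cos(c*(2*6^(1/3)/(sqrt(3) + sqrt(3 + 4*sqrt(3)))^(1/3) + 2^(2/3)*3^(1/6)*(sqrt(3) + sqrt(3 + 4*sqrt(3)))^(1/3))/4) + C4*exp(-c*(-2*2^(1/3)*3^(5/6)/(sqrt(3) + sqrt(3 + 4*sqrt(3)))^(1/3) + 6^(2/3)*(sqrt(3) + sqrt(3 + 4*sqrt(3)))^(1/3))/6)


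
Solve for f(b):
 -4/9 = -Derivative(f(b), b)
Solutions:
 f(b) = C1 + 4*b/9


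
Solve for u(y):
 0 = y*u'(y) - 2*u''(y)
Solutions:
 u(y) = C1 + C2*erfi(y/2)


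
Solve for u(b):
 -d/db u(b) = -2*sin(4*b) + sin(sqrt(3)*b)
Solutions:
 u(b) = C1 - cos(4*b)/2 + sqrt(3)*cos(sqrt(3)*b)/3


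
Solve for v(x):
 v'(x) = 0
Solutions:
 v(x) = C1


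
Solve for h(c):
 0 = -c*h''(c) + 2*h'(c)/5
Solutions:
 h(c) = C1 + C2*c^(7/5)


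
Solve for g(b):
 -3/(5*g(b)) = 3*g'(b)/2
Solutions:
 g(b) = -sqrt(C1 - 20*b)/5
 g(b) = sqrt(C1 - 20*b)/5


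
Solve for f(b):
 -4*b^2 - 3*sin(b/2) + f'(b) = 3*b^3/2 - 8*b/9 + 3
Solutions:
 f(b) = C1 + 3*b^4/8 + 4*b^3/3 - 4*b^2/9 + 3*b - 6*cos(b/2)


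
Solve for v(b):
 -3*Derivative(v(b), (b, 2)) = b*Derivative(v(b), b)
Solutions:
 v(b) = C1 + C2*erf(sqrt(6)*b/6)


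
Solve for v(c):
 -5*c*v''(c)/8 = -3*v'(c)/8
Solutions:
 v(c) = C1 + C2*c^(8/5)


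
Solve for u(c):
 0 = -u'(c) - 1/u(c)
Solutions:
 u(c) = -sqrt(C1 - 2*c)
 u(c) = sqrt(C1 - 2*c)


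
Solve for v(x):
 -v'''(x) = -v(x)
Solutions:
 v(x) = C3*exp(x) + (C1*sin(sqrt(3)*x/2) + C2*cos(sqrt(3)*x/2))*exp(-x/2)


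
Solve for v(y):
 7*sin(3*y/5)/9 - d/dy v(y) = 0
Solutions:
 v(y) = C1 - 35*cos(3*y/5)/27


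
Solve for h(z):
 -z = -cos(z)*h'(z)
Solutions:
 h(z) = C1 + Integral(z/cos(z), z)


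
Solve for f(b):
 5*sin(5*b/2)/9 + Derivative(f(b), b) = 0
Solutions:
 f(b) = C1 + 2*cos(5*b/2)/9


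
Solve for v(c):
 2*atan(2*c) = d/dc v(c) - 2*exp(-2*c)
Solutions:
 v(c) = C1 + 2*c*atan(2*c) - log(4*c^2 + 1)/2 - exp(-2*c)


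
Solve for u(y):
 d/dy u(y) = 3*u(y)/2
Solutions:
 u(y) = C1*exp(3*y/2)


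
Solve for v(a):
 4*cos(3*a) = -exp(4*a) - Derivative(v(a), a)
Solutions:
 v(a) = C1 - exp(4*a)/4 - 4*sin(3*a)/3


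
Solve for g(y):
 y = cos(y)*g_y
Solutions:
 g(y) = C1 + Integral(y/cos(y), y)


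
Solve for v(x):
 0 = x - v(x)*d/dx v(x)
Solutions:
 v(x) = -sqrt(C1 + x^2)
 v(x) = sqrt(C1 + x^2)


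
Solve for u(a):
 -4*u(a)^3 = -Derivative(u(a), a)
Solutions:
 u(a) = -sqrt(2)*sqrt(-1/(C1 + 4*a))/2
 u(a) = sqrt(2)*sqrt(-1/(C1 + 4*a))/2


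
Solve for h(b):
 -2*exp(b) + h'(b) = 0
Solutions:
 h(b) = C1 + 2*exp(b)


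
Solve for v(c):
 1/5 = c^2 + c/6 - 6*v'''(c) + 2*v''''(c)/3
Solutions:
 v(c) = C1 + C2*c + C3*c^2 + C4*exp(9*c) + c^5/360 + 7*c^4/2592 - 127*c^3/29160


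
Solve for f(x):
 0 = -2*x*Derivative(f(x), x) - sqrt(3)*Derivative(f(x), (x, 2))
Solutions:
 f(x) = C1 + C2*erf(3^(3/4)*x/3)


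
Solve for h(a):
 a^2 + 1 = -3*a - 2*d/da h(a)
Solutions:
 h(a) = C1 - a^3/6 - 3*a^2/4 - a/2


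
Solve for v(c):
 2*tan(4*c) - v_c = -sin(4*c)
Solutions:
 v(c) = C1 - log(cos(4*c))/2 - cos(4*c)/4


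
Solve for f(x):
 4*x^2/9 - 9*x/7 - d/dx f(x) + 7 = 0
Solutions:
 f(x) = C1 + 4*x^3/27 - 9*x^2/14 + 7*x


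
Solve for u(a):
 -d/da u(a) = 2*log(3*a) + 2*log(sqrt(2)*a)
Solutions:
 u(a) = C1 - 4*a*log(a) - a*log(18) + 4*a


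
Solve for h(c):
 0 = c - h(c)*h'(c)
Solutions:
 h(c) = -sqrt(C1 + c^2)
 h(c) = sqrt(C1 + c^2)


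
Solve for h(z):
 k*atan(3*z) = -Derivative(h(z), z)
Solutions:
 h(z) = C1 - k*(z*atan(3*z) - log(9*z^2 + 1)/6)


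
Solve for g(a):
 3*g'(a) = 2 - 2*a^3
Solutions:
 g(a) = C1 - a^4/6 + 2*a/3


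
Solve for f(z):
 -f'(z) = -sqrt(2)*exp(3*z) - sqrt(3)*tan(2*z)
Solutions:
 f(z) = C1 + sqrt(2)*exp(3*z)/3 - sqrt(3)*log(cos(2*z))/2


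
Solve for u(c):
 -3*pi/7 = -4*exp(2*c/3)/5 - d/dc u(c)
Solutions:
 u(c) = C1 + 3*pi*c/7 - 6*exp(2*c/3)/5


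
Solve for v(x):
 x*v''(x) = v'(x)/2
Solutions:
 v(x) = C1 + C2*x^(3/2)


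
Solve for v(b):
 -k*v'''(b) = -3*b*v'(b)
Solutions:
 v(b) = C1 + Integral(C2*airyai(3^(1/3)*b*(1/k)^(1/3)) + C3*airybi(3^(1/3)*b*(1/k)^(1/3)), b)


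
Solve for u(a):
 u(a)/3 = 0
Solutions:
 u(a) = 0


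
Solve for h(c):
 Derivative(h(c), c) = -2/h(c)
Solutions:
 h(c) = -sqrt(C1 - 4*c)
 h(c) = sqrt(C1 - 4*c)


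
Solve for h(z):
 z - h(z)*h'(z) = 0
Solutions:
 h(z) = -sqrt(C1 + z^2)
 h(z) = sqrt(C1 + z^2)


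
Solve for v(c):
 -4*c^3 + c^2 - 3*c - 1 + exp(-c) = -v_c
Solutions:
 v(c) = C1 + c^4 - c^3/3 + 3*c^2/2 + c + exp(-c)


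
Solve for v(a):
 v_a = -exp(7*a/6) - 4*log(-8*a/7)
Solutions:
 v(a) = C1 - 4*a*log(-a) + 4*a*(-3*log(2) + 1 + log(7)) - 6*exp(7*a/6)/7


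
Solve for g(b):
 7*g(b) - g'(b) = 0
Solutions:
 g(b) = C1*exp(7*b)


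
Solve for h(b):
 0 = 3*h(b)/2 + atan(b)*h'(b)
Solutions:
 h(b) = C1*exp(-3*Integral(1/atan(b), b)/2)


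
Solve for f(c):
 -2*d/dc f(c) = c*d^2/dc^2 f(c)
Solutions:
 f(c) = C1 + C2/c


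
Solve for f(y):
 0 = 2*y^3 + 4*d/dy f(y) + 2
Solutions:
 f(y) = C1 - y^4/8 - y/2


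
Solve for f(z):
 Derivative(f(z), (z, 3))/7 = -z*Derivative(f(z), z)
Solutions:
 f(z) = C1 + Integral(C2*airyai(-7^(1/3)*z) + C3*airybi(-7^(1/3)*z), z)


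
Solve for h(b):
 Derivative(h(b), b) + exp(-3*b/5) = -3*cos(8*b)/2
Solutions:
 h(b) = C1 - 3*sin(8*b)/16 + 5*exp(-3*b/5)/3


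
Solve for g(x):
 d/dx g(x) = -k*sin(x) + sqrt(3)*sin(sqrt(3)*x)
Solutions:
 g(x) = C1 + k*cos(x) - cos(sqrt(3)*x)


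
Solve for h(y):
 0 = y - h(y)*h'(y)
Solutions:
 h(y) = -sqrt(C1 + y^2)
 h(y) = sqrt(C1 + y^2)


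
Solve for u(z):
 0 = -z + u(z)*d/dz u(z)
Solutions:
 u(z) = -sqrt(C1 + z^2)
 u(z) = sqrt(C1 + z^2)


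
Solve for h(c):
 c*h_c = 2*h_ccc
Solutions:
 h(c) = C1 + Integral(C2*airyai(2^(2/3)*c/2) + C3*airybi(2^(2/3)*c/2), c)


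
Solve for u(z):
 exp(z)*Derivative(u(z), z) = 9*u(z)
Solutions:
 u(z) = C1*exp(-9*exp(-z))


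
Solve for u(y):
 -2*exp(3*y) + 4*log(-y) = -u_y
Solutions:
 u(y) = C1 - 4*y*log(-y) + 4*y + 2*exp(3*y)/3


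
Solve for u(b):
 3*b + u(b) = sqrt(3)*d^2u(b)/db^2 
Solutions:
 u(b) = C1*exp(-3^(3/4)*b/3) + C2*exp(3^(3/4)*b/3) - 3*b


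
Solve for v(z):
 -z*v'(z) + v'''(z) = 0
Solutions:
 v(z) = C1 + Integral(C2*airyai(z) + C3*airybi(z), z)


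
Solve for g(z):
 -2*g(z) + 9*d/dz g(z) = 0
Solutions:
 g(z) = C1*exp(2*z/9)


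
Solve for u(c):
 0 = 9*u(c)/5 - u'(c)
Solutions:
 u(c) = C1*exp(9*c/5)


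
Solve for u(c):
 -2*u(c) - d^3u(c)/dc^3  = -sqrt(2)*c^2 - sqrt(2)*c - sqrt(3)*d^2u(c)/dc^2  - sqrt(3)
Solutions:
 u(c) = C1*exp(c*(3^(2/3)/(-sqrt(3) + sqrt(-3 + (9 - sqrt(3))^2) + 9)^(1/3) + 2*sqrt(3) + 3^(1/3)*(-sqrt(3) + sqrt(-3 + (9 - sqrt(3))^2) + 9)^(1/3))/6)*sin(3^(1/6)*c*(-3^(2/3)*(-sqrt(3) + sqrt(-3 + (9 - sqrt(3))^2) + 9)^(1/3) + 3/(-sqrt(3) + sqrt(-3 + (9 - sqrt(3))^2) + 9)^(1/3))/6) + C2*exp(c*(3^(2/3)/(-sqrt(3) + sqrt(-3 + (9 - sqrt(3))^2) + 9)^(1/3) + 2*sqrt(3) + 3^(1/3)*(-sqrt(3) + sqrt(-3 + (9 - sqrt(3))^2) + 9)^(1/3))/6)*cos(3^(1/6)*c*(-3^(2/3)*(-sqrt(3) + sqrt(-3 + (9 - sqrt(3))^2) + 9)^(1/3) + 3/(-sqrt(3) + sqrt(-3 + (9 - sqrt(3))^2) + 9)^(1/3))/6) + C3*exp(c*(-3^(1/3)*(-sqrt(3) + sqrt(-3 + (9 - sqrt(3))^2) + 9)^(1/3) - 3^(2/3)/(-sqrt(3) + sqrt(-3 + (9 - sqrt(3))^2) + 9)^(1/3) + sqrt(3))/3) + sqrt(2)*c^2/2 + sqrt(2)*c/2 + sqrt(3)/2 + sqrt(6)/2


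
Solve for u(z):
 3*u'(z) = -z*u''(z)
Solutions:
 u(z) = C1 + C2/z^2


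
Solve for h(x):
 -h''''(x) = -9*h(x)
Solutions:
 h(x) = C1*exp(-sqrt(3)*x) + C2*exp(sqrt(3)*x) + C3*sin(sqrt(3)*x) + C4*cos(sqrt(3)*x)


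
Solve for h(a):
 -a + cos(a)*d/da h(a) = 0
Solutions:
 h(a) = C1 + Integral(a/cos(a), a)


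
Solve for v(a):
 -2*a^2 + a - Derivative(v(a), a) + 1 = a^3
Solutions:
 v(a) = C1 - a^4/4 - 2*a^3/3 + a^2/2 + a


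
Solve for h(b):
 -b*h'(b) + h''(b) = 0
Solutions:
 h(b) = C1 + C2*erfi(sqrt(2)*b/2)


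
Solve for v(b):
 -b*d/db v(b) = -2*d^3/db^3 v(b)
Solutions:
 v(b) = C1 + Integral(C2*airyai(2^(2/3)*b/2) + C3*airybi(2^(2/3)*b/2), b)


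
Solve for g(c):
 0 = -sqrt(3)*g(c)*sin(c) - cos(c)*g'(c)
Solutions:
 g(c) = C1*cos(c)^(sqrt(3))


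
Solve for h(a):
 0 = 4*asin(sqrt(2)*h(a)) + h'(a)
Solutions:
 Integral(1/asin(sqrt(2)*_y), (_y, h(a))) = C1 - 4*a


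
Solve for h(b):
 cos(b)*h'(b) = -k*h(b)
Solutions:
 h(b) = C1*exp(k*(log(sin(b) - 1) - log(sin(b) + 1))/2)


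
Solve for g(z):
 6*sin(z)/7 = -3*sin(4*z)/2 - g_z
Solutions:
 g(z) = C1 + 6*cos(z)/7 + 3*cos(4*z)/8


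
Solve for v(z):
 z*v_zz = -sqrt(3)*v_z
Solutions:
 v(z) = C1 + C2*z^(1 - sqrt(3))


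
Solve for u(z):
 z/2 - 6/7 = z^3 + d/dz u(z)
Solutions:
 u(z) = C1 - z^4/4 + z^2/4 - 6*z/7


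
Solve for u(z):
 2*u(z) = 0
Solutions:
 u(z) = 0


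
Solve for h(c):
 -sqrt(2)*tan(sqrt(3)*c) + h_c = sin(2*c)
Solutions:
 h(c) = C1 - sqrt(6)*log(cos(sqrt(3)*c))/3 - cos(2*c)/2


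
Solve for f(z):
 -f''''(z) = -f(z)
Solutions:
 f(z) = C1*exp(-z) + C2*exp(z) + C3*sin(z) + C4*cos(z)


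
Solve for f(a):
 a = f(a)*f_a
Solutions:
 f(a) = -sqrt(C1 + a^2)
 f(a) = sqrt(C1 + a^2)


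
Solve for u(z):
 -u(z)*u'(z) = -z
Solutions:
 u(z) = -sqrt(C1 + z^2)
 u(z) = sqrt(C1 + z^2)


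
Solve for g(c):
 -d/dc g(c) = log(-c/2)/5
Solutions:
 g(c) = C1 - c*log(-c)/5 + c*(log(2) + 1)/5


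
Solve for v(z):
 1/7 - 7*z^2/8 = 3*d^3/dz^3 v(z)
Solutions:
 v(z) = C1 + C2*z + C3*z^2 - 7*z^5/1440 + z^3/126


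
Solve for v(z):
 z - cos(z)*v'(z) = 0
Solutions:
 v(z) = C1 + Integral(z/cos(z), z)


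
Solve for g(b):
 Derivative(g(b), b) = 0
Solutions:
 g(b) = C1


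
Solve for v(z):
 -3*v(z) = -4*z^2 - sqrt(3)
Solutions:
 v(z) = 4*z^2/3 + sqrt(3)/3


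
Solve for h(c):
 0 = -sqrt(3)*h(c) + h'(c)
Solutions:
 h(c) = C1*exp(sqrt(3)*c)


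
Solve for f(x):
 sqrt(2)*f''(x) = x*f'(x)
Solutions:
 f(x) = C1 + C2*erfi(2^(1/4)*x/2)


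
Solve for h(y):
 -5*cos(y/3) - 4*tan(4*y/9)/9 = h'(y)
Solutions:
 h(y) = C1 + log(cos(4*y/9)) - 15*sin(y/3)


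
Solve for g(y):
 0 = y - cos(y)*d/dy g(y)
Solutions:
 g(y) = C1 + Integral(y/cos(y), y)


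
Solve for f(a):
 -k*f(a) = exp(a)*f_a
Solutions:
 f(a) = C1*exp(k*exp(-a))


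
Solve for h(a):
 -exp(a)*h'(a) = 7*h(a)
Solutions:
 h(a) = C1*exp(7*exp(-a))


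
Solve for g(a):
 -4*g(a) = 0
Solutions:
 g(a) = 0


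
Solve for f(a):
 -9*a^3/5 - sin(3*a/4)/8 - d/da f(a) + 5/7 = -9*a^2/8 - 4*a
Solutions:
 f(a) = C1 - 9*a^4/20 + 3*a^3/8 + 2*a^2 + 5*a/7 + cos(3*a/4)/6


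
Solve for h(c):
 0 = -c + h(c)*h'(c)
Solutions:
 h(c) = -sqrt(C1 + c^2)
 h(c) = sqrt(C1 + c^2)


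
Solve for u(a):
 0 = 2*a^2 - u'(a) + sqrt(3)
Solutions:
 u(a) = C1 + 2*a^3/3 + sqrt(3)*a


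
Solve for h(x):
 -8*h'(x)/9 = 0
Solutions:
 h(x) = C1


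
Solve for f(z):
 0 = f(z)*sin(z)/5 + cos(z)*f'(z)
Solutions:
 f(z) = C1*cos(z)^(1/5)


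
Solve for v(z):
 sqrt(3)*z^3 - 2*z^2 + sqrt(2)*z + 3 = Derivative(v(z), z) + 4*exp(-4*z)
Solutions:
 v(z) = C1 + sqrt(3)*z^4/4 - 2*z^3/3 + sqrt(2)*z^2/2 + 3*z + exp(-4*z)


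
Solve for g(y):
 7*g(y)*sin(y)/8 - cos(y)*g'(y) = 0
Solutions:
 g(y) = C1/cos(y)^(7/8)


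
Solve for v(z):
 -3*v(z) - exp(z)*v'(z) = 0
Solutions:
 v(z) = C1*exp(3*exp(-z))


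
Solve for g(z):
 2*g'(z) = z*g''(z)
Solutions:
 g(z) = C1 + C2*z^3


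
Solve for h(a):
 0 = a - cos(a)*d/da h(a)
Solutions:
 h(a) = C1 + Integral(a/cos(a), a)


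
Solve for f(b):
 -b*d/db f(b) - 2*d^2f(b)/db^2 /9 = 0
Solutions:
 f(b) = C1 + C2*erf(3*b/2)


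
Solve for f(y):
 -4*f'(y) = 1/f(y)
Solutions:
 f(y) = -sqrt(C1 - 2*y)/2
 f(y) = sqrt(C1 - 2*y)/2


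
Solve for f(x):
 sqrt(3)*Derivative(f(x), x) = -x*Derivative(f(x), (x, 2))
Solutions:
 f(x) = C1 + C2*x^(1 - sqrt(3))


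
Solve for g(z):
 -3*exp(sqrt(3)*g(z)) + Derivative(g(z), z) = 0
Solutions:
 g(z) = sqrt(3)*(2*log(-1/(C1 + 3*z)) - log(3))/6


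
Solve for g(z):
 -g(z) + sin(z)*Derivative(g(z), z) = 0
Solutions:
 g(z) = C1*sqrt(cos(z) - 1)/sqrt(cos(z) + 1)


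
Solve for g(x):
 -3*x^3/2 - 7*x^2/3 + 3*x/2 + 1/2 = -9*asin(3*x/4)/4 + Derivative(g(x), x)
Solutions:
 g(x) = C1 - 3*x^4/8 - 7*x^3/9 + 3*x^2/4 + 9*x*asin(3*x/4)/4 + x/2 + 3*sqrt(16 - 9*x^2)/4


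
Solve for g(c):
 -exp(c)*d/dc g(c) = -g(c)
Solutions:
 g(c) = C1*exp(-exp(-c))


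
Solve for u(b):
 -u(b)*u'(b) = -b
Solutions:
 u(b) = -sqrt(C1 + b^2)
 u(b) = sqrt(C1 + b^2)


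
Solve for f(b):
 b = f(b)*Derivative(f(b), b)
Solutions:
 f(b) = -sqrt(C1 + b^2)
 f(b) = sqrt(C1 + b^2)


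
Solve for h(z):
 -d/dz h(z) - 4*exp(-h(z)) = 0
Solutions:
 h(z) = log(C1 - 4*z)


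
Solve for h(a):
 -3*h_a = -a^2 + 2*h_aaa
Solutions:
 h(a) = C1 + C2*sin(sqrt(6)*a/2) + C3*cos(sqrt(6)*a/2) + a^3/9 - 4*a/9


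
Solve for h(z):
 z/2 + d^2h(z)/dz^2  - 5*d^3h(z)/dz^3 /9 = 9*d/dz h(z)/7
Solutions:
 h(z) = C1 + 7*z^2/36 + 49*z/162 + (C2*sin(9*sqrt(91)*z/70) + C3*cos(9*sqrt(91)*z/70))*exp(9*z/10)


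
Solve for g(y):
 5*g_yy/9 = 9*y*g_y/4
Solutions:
 g(y) = C1 + C2*erfi(9*sqrt(10)*y/20)


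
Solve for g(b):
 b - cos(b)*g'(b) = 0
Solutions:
 g(b) = C1 + Integral(b/cos(b), b)


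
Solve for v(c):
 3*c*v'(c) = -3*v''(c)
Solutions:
 v(c) = C1 + C2*erf(sqrt(2)*c/2)


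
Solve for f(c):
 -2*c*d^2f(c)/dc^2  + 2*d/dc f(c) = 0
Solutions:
 f(c) = C1 + C2*c^2


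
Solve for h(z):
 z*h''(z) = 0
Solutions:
 h(z) = C1 + C2*z


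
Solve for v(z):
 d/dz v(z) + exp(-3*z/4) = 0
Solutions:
 v(z) = C1 + 4*exp(-3*z/4)/3


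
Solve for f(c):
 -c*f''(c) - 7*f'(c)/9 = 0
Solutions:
 f(c) = C1 + C2*c^(2/9)


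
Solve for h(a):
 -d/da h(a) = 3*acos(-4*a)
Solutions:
 h(a) = C1 - 3*a*acos(-4*a) - 3*sqrt(1 - 16*a^2)/4


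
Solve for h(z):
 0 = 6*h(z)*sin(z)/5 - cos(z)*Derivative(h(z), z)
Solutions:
 h(z) = C1/cos(z)^(6/5)


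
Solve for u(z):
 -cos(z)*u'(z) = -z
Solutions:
 u(z) = C1 + Integral(z/cos(z), z)


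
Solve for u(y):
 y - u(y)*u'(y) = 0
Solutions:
 u(y) = -sqrt(C1 + y^2)
 u(y) = sqrt(C1 + y^2)


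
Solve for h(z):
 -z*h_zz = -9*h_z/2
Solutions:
 h(z) = C1 + C2*z^(11/2)


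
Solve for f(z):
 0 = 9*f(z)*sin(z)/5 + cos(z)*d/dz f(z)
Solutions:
 f(z) = C1*cos(z)^(9/5)


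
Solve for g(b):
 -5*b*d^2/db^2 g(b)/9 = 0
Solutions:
 g(b) = C1 + C2*b


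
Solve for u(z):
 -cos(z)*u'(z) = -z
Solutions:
 u(z) = C1 + Integral(z/cos(z), z)


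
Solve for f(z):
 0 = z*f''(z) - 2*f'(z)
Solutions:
 f(z) = C1 + C2*z^3


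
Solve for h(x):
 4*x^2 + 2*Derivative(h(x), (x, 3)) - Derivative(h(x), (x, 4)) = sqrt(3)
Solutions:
 h(x) = C1 + C2*x + C3*x^2 + C4*exp(2*x) - x^5/30 - x^4/12 + x^3*(-2 + sqrt(3))/12


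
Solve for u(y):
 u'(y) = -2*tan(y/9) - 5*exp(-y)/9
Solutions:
 u(y) = C1 - 9*log(tan(y/9)^2 + 1) + 5*exp(-y)/9


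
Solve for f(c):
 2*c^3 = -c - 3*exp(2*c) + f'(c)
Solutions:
 f(c) = C1 + c^4/2 + c^2/2 + 3*exp(2*c)/2


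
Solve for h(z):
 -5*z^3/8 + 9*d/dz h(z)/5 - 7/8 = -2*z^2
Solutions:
 h(z) = C1 + 25*z^4/288 - 10*z^3/27 + 35*z/72


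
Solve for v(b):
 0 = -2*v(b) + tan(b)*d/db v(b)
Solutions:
 v(b) = C1*sin(b)^2


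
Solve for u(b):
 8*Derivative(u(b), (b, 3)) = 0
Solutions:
 u(b) = C1 + C2*b + C3*b^2


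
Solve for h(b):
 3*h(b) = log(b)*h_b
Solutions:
 h(b) = C1*exp(3*li(b))


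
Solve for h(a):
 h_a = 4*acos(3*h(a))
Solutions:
 Integral(1/acos(3*_y), (_y, h(a))) = C1 + 4*a


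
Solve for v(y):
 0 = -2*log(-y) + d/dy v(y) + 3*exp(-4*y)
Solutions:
 v(y) = C1 + 2*y*log(-y) - 2*y + 3*exp(-4*y)/4


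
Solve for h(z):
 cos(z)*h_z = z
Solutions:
 h(z) = C1 + Integral(z/cos(z), z)


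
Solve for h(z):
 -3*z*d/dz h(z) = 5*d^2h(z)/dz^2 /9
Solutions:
 h(z) = C1 + C2*erf(3*sqrt(30)*z/10)


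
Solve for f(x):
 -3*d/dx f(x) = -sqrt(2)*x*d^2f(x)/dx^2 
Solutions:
 f(x) = C1 + C2*x^(1 + 3*sqrt(2)/2)


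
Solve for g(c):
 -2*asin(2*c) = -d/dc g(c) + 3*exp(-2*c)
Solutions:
 g(c) = C1 + 2*c*asin(2*c) + sqrt(1 - 4*c^2) - 3*exp(-2*c)/2


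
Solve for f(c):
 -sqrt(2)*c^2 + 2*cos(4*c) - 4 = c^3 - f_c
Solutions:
 f(c) = C1 + c^4/4 + sqrt(2)*c^3/3 + 4*c - sin(4*c)/2


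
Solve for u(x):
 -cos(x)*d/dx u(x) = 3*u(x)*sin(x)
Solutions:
 u(x) = C1*cos(x)^3


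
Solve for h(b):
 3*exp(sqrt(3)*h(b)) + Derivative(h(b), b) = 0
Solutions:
 h(b) = sqrt(3)*(2*log(1/(C1 + 3*b)) - log(3))/6


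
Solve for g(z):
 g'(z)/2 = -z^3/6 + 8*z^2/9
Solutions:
 g(z) = C1 - z^4/12 + 16*z^3/27


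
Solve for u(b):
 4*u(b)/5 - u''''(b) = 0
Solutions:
 u(b) = C1*exp(-sqrt(2)*5^(3/4)*b/5) + C2*exp(sqrt(2)*5^(3/4)*b/5) + C3*sin(sqrt(2)*5^(3/4)*b/5) + C4*cos(sqrt(2)*5^(3/4)*b/5)


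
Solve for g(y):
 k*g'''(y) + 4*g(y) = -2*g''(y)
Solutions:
 g(y) = C1*exp(-y*(2^(1/3)*(sqrt(((27 + 4/k^2)^2 - 16/k^4)/k^2) + 27/k + 4/k^3)^(1/3) + 2/k + 2*2^(2/3)/(k^2*(sqrt(((27 + 4/k^2)^2 - 16/k^4)/k^2) + 27/k + 4/k^3)^(1/3)))/3) + C2*exp(y*(2^(1/3)*(sqrt(((27 + 4/k^2)^2 - 16/k^4)/k^2) + 27/k + 4/k^3)^(1/3) - 2^(1/3)*sqrt(3)*I*(sqrt(((27 + 4/k^2)^2 - 16/k^4)/k^2) + 27/k + 4/k^3)^(1/3) - 4/k - 8*2^(2/3)/(k^2*(-1 + sqrt(3)*I)*(sqrt(((27 + 4/k^2)^2 - 16/k^4)/k^2) + 27/k + 4/k^3)^(1/3)))/6) + C3*exp(y*(2^(1/3)*(sqrt(((27 + 4/k^2)^2 - 16/k^4)/k^2) + 27/k + 4/k^3)^(1/3) + 2^(1/3)*sqrt(3)*I*(sqrt(((27 + 4/k^2)^2 - 16/k^4)/k^2) + 27/k + 4/k^3)^(1/3) - 4/k + 8*2^(2/3)/(k^2*(1 + sqrt(3)*I)*(sqrt(((27 + 4/k^2)^2 - 16/k^4)/k^2) + 27/k + 4/k^3)^(1/3)))/6)


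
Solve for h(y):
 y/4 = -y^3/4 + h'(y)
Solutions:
 h(y) = C1 + y^4/16 + y^2/8


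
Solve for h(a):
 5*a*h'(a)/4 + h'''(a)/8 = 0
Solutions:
 h(a) = C1 + Integral(C2*airyai(-10^(1/3)*a) + C3*airybi(-10^(1/3)*a), a)


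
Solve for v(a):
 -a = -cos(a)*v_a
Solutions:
 v(a) = C1 + Integral(a/cos(a), a)


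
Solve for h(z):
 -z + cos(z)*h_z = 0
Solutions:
 h(z) = C1 + Integral(z/cos(z), z)


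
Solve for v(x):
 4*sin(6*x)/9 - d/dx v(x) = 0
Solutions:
 v(x) = C1 - 2*cos(6*x)/27


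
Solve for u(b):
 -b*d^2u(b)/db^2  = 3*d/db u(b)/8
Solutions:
 u(b) = C1 + C2*b^(5/8)


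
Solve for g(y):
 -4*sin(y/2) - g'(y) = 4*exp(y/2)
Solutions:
 g(y) = C1 - 8*exp(y/2) + 8*cos(y/2)


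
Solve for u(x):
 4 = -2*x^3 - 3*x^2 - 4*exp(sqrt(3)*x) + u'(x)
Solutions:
 u(x) = C1 + x^4/2 + x^3 + 4*x + 4*sqrt(3)*exp(sqrt(3)*x)/3


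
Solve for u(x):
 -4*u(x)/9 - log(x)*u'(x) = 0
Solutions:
 u(x) = C1*exp(-4*li(x)/9)


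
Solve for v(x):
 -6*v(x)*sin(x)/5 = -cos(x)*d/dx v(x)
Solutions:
 v(x) = C1/cos(x)^(6/5)


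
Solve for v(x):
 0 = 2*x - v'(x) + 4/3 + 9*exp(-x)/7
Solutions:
 v(x) = C1 + x^2 + 4*x/3 - 9*exp(-x)/7


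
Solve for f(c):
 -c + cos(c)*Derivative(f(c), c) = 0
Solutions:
 f(c) = C1 + Integral(c/cos(c), c)


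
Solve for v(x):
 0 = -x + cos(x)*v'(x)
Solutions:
 v(x) = C1 + Integral(x/cos(x), x)


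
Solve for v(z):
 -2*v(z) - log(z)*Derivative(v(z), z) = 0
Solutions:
 v(z) = C1*exp(-2*li(z))


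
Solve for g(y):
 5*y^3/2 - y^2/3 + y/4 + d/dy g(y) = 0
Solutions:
 g(y) = C1 - 5*y^4/8 + y^3/9 - y^2/8


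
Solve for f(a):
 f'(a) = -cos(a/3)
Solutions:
 f(a) = C1 - 3*sin(a/3)


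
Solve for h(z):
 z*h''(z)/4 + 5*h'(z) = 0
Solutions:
 h(z) = C1 + C2/z^19


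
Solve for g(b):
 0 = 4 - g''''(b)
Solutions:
 g(b) = C1 + C2*b + C3*b^2 + C4*b^3 + b^4/6


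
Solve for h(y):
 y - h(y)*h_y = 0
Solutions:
 h(y) = -sqrt(C1 + y^2)
 h(y) = sqrt(C1 + y^2)


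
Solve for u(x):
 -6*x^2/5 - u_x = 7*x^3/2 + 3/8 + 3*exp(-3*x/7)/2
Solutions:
 u(x) = C1 - 7*x^4/8 - 2*x^3/5 - 3*x/8 + 7*exp(-3*x/7)/2


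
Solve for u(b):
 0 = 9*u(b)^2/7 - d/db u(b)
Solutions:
 u(b) = -7/(C1 + 9*b)


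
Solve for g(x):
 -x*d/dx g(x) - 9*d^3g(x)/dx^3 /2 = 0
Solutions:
 g(x) = C1 + Integral(C2*airyai(-6^(1/3)*x/3) + C3*airybi(-6^(1/3)*x/3), x)


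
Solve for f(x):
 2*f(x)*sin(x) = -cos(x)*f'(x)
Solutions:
 f(x) = C1*cos(x)^2


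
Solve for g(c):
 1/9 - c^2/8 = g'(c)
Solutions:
 g(c) = C1 - c^3/24 + c/9


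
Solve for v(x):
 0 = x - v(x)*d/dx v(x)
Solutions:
 v(x) = -sqrt(C1 + x^2)
 v(x) = sqrt(C1 + x^2)


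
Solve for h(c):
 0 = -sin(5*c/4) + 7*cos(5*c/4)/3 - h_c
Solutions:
 h(c) = C1 + 28*sin(5*c/4)/15 + 4*cos(5*c/4)/5


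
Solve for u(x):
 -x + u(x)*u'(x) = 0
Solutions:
 u(x) = -sqrt(C1 + x^2)
 u(x) = sqrt(C1 + x^2)


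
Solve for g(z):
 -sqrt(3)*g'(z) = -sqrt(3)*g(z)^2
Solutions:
 g(z) = -1/(C1 + z)


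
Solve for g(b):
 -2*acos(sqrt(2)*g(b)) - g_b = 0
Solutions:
 Integral(1/acos(sqrt(2)*_y), (_y, g(b))) = C1 - 2*b


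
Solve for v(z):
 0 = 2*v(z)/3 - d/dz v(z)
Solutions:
 v(z) = C1*exp(2*z/3)


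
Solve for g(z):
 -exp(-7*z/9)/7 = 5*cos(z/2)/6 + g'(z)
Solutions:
 g(z) = C1 - 5*sin(z/2)/3 + 9*exp(-7*z/9)/49


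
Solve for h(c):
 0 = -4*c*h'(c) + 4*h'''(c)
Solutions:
 h(c) = C1 + Integral(C2*airyai(c) + C3*airybi(c), c)


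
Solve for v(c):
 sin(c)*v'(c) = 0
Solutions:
 v(c) = C1


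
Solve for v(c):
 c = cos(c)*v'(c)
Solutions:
 v(c) = C1 + Integral(c/cos(c), c)


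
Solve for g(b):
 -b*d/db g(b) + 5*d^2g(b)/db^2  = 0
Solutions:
 g(b) = C1 + C2*erfi(sqrt(10)*b/10)


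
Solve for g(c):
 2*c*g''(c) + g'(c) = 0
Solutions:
 g(c) = C1 + C2*sqrt(c)


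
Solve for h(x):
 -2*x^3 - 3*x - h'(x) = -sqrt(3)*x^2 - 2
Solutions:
 h(x) = C1 - x^4/2 + sqrt(3)*x^3/3 - 3*x^2/2 + 2*x


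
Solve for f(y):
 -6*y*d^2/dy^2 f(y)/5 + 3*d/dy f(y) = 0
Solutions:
 f(y) = C1 + C2*y^(7/2)


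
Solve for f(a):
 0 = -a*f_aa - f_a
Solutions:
 f(a) = C1 + C2*log(a)


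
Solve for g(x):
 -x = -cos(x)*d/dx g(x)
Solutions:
 g(x) = C1 + Integral(x/cos(x), x)


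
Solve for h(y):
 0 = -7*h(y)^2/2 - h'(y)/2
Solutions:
 h(y) = 1/(C1 + 7*y)


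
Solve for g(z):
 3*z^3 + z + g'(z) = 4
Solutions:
 g(z) = C1 - 3*z^4/4 - z^2/2 + 4*z


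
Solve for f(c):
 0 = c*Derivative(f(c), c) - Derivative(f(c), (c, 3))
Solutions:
 f(c) = C1 + Integral(C2*airyai(c) + C3*airybi(c), c)


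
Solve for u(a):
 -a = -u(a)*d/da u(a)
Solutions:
 u(a) = -sqrt(C1 + a^2)
 u(a) = sqrt(C1 + a^2)


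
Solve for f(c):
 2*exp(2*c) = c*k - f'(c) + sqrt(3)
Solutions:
 f(c) = C1 + c^2*k/2 + sqrt(3)*c - exp(2*c)


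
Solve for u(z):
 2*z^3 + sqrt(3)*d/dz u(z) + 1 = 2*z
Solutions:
 u(z) = C1 - sqrt(3)*z^4/6 + sqrt(3)*z^2/3 - sqrt(3)*z/3


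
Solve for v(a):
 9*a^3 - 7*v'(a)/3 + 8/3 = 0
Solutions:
 v(a) = C1 + 27*a^4/28 + 8*a/7


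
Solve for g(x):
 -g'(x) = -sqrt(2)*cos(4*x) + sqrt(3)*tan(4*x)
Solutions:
 g(x) = C1 + sqrt(3)*log(cos(4*x))/4 + sqrt(2)*sin(4*x)/4


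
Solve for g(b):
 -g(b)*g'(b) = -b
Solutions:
 g(b) = -sqrt(C1 + b^2)
 g(b) = sqrt(C1 + b^2)


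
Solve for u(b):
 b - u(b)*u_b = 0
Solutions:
 u(b) = -sqrt(C1 + b^2)
 u(b) = sqrt(C1 + b^2)


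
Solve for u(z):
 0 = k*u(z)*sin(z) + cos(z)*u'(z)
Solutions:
 u(z) = C1*exp(k*log(cos(z)))


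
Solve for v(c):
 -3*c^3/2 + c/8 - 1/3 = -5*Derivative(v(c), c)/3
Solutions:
 v(c) = C1 + 9*c^4/40 - 3*c^2/80 + c/5


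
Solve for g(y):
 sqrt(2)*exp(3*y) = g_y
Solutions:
 g(y) = C1 + sqrt(2)*exp(3*y)/3


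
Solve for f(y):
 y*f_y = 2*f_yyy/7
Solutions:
 f(y) = C1 + Integral(C2*airyai(2^(2/3)*7^(1/3)*y/2) + C3*airybi(2^(2/3)*7^(1/3)*y/2), y)


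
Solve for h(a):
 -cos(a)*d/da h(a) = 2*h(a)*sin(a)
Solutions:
 h(a) = C1*cos(a)^2


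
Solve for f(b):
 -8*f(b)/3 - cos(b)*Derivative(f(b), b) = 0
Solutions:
 f(b) = C1*(sin(b) - 1)^(4/3)/(sin(b) + 1)^(4/3)


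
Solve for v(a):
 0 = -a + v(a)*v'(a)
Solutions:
 v(a) = -sqrt(C1 + a^2)
 v(a) = sqrt(C1 + a^2)


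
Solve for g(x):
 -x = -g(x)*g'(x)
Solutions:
 g(x) = -sqrt(C1 + x^2)
 g(x) = sqrt(C1 + x^2)


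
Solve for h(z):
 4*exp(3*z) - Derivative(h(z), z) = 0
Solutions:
 h(z) = C1 + 4*exp(3*z)/3


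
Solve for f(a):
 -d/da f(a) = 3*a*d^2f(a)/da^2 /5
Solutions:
 f(a) = C1 + C2/a^(2/3)


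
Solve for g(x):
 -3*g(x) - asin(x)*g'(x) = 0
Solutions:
 g(x) = C1*exp(-3*Integral(1/asin(x), x))


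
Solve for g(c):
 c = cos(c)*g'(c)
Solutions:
 g(c) = C1 + Integral(c/cos(c), c)


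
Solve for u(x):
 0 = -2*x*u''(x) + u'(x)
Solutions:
 u(x) = C1 + C2*x^(3/2)


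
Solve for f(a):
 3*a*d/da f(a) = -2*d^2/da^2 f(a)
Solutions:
 f(a) = C1 + C2*erf(sqrt(3)*a/2)


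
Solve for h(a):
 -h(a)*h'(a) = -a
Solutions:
 h(a) = -sqrt(C1 + a^2)
 h(a) = sqrt(C1 + a^2)


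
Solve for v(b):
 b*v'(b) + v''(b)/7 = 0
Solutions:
 v(b) = C1 + C2*erf(sqrt(14)*b/2)


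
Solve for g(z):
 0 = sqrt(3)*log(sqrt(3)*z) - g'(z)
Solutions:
 g(z) = C1 + sqrt(3)*z*log(z) - sqrt(3)*z + sqrt(3)*z*log(3)/2


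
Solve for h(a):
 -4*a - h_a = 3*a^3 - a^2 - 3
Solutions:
 h(a) = C1 - 3*a^4/4 + a^3/3 - 2*a^2 + 3*a


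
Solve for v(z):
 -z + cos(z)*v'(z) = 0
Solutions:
 v(z) = C1 + Integral(z/cos(z), z)


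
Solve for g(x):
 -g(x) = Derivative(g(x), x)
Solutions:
 g(x) = C1*exp(-x)


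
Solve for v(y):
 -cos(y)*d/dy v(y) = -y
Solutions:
 v(y) = C1 + Integral(y/cos(y), y)


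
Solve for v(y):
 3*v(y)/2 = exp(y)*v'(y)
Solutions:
 v(y) = C1*exp(-3*exp(-y)/2)


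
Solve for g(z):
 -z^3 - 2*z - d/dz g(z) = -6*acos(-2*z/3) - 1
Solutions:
 g(z) = C1 - z^4/4 - z^2 + 6*z*acos(-2*z/3) + z + 3*sqrt(9 - 4*z^2)


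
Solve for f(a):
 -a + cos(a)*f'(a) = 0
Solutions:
 f(a) = C1 + Integral(a/cos(a), a)


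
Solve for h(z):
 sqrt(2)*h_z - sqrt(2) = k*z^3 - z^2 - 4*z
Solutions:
 h(z) = C1 + sqrt(2)*k*z^4/8 - sqrt(2)*z^3/6 - sqrt(2)*z^2 + z


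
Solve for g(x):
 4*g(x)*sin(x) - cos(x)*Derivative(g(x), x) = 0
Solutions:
 g(x) = C1/cos(x)^4


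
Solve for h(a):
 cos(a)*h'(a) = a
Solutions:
 h(a) = C1 + Integral(a/cos(a), a)


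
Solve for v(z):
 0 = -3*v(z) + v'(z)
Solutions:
 v(z) = C1*exp(3*z)
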